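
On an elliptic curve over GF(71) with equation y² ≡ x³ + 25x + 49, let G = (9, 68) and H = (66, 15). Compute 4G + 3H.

First 4G:
Double-and-add on 4 = (100)₂. Start with G = (9, 68) for the leading 1-bit.
double: tangent at (9, 68): λ = (3·9² + 25)/(2·68) ≡ 55/65. 65⁻¹ ≡ 59 (mod 71), so λ ≡ 55·59 ≡ 50.
  x = λ² - 9 - 9 = 2500 - 18 ≡ 68; y = λ·(9 - 68) - 68 ≡ 35. → (68, 35)
double: tangent at (68, 35): λ = (3·68² + 25)/(2·35) ≡ 52/70. 70⁻¹ ≡ 70 (mod 71), so λ ≡ 52·70 ≡ 19.
  x = λ² - 68 - 68 = 361 - 136 ≡ 12; y = λ·(68 - 12) - 35 ≡ 35. → (12, 35)
4G = (12, 35).
Next 3H:
Repeated addition: build up to 3H.
2H: tangent at (66, 15): λ = (3·66² + 25)/(2·15) ≡ 29/30. 30⁻¹ ≡ 45 (mod 71), so λ ≡ 29·45 ≡ 27.
  x = λ² - 66 - 66 = 729 - 132 ≡ 29; y = λ·(66 - 29) - 15 ≡ 61. → (29, 61)
3H: (29, 61) + (66, 15). λ = (15 - 61)/(66 - 29) ≡ 25/37 mod 71. 37⁻¹ ≡ 48 (mod 71) since 37·48 = 1776 ≡ 1, so λ ≡ 64.
  x = λ² - 29 - 66 = 4096 - 95 ≡ 25; y = λ·(29 - 25) - 61 ≡ 53. → (25, 53)
3H = (25, 53).
Finally 4G + 3H:
(12, 35) + (25, 53). λ = (53 - 35)/(25 - 12) ≡ 18/13 mod 71. 13⁻¹ ≡ 11 (mod 71), so λ ≡ 56.
  x = λ² - 12 - 25 = 3136 - 37 ≡ 46; y = λ·(12 - 46) - 35 ≡ 49. → (46, 49)

(46, 49)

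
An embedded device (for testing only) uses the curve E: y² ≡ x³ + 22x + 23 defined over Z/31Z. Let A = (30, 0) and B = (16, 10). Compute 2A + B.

(16, 10)

First 2A:
Repeated addition: build up to 2A.
2A: (30, 0) + (30, 0): same x and y₁ ≡ -y₂, so the sum is O.
2A = O.
Finally 2A + B:
O + (16, 10) = (16, 10) (identity).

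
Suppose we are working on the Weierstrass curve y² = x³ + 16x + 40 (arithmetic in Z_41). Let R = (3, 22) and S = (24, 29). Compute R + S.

(5, 32)

(3, 22) + (24, 29). λ = (29 - 22)/(24 - 3) ≡ 7/21 mod 41. 21⁻¹ ≡ 2 (mod 41), so λ ≡ 14.
  x = λ² - 3 - 24 = 196 - 27 ≡ 5; y = λ·(3 - 5) - 22 ≡ 32. → (5, 32)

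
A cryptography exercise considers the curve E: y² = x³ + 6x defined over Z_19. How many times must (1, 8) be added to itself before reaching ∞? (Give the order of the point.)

10

2P: tangent at (1, 8): λ = (3·1² + 6)/(2·8) ≡ 9/16. 16⁻¹ ≡ 6 (mod 19), so λ ≡ 9·6 ≡ 16.
  x = λ² - 1 - 1 = 256 - 2 ≡ 7; y = λ·(1 - 7) - 8 ≡ 10. → (7, 10)
3P: (7, 10) + (1, 8). λ = (8 - 10)/(1 - 7) ≡ 17/13 mod 19. 13⁻¹ ≡ 3 (mod 19), so λ ≡ 13.
  x = λ² - 7 - 1 = 169 - 8 ≡ 9; y = λ·(7 - 9) - 10 ≡ 2. → (9, 2)
4P: (9, 2) + (1, 8). λ = (8 - 2)/(1 - 9) ≡ 6/11 mod 19. 11⁻¹ ≡ 7 (mod 19), so λ ≡ 4.
  x = λ² - 9 - 1 = 16 - 10 ≡ 6; y = λ·(9 - 6) - 2 ≡ 10. → (6, 10)
5P: (6, 10) + (1, 8). λ = (8 - 10)/(1 - 6) ≡ 17/14 mod 19. 14⁻¹ ≡ 15 (mod 19), so λ ≡ 8.
  x = λ² - 6 - 1 = 64 - 7 ≡ 0; y = λ·(6 - 0) - 10 ≡ 0. → (0, 0)
6P: (0, 0) + (1, 8). λ = (8 - 0)/(1 - 0) ≡ 8/1 mod 19. 1⁻¹ ≡ 1 (mod 19), so λ ≡ 8.
  x = λ² - 0 - 1 = 64 - 1 ≡ 6; y = λ·(0 - 6) - 0 ≡ 9. → (6, 9)
7P: (6, 9) + (1, 8). λ = (8 - 9)/(1 - 6) ≡ 18/14 mod 19. 14⁻¹ ≡ 15 (mod 19) since 14·15 = 210 ≡ 1, so λ ≡ 4.
  x = λ² - 6 - 1 = 16 - 7 ≡ 9; y = λ·(6 - 9) - 9 ≡ 17. → (9, 17)
8P: (9, 17) + (1, 8). λ = (8 - 17)/(1 - 9) ≡ 10/11 mod 19. 11⁻¹ ≡ 7 (mod 19) since 11·7 = 77 ≡ 1, so λ ≡ 13.
  x = λ² - 9 - 1 = 169 - 10 ≡ 7; y = λ·(9 - 7) - 17 ≡ 9. → (7, 9)
9P: (7, 9) + (1, 8). λ = (8 - 9)/(1 - 7) ≡ 18/13 mod 19. 13⁻¹ ≡ 3 (mod 19) since 13·3 = 39 ≡ 1, so λ ≡ 16.
  x = λ² - 7 - 1 = 256 - 8 ≡ 1; y = λ·(7 - 1) - 9 ≡ 11. → (1, 11)
10P: (1, 11) + (1, 8): same x and y₁ ≡ -y₂, so the sum is ∞.
10P = ∞, so the order is 10.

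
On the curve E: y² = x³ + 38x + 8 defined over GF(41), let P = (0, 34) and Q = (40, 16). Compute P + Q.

(0, 34) + (40, 16). λ = (16 - 34)/(40 - 0) ≡ 23/40 mod 41. 40⁻¹ ≡ 40 (mod 41), so λ ≡ 18.
  x = λ² - 0 - 40 = 324 - 40 ≡ 38; y = λ·(0 - 38) - 34 ≡ 20. → (38, 20)

(38, 20)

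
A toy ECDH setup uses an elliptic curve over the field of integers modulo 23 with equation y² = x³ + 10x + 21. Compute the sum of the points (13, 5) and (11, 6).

(5, 14)

(13, 5) + (11, 6). λ = (6 - 5)/(11 - 13) ≡ 1/21 mod 23. 21⁻¹ ≡ 11 (mod 23), so λ ≡ 11.
  x = λ² - 13 - 11 = 121 - 24 ≡ 5; y = λ·(13 - 5) - 5 ≡ 14. → (5, 14)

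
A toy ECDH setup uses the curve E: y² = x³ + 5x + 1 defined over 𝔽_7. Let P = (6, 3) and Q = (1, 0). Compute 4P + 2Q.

First 4P:
Repeated addition: build up to 4P.
2P: tangent at (6, 3): λ = (3·6² + 5)/(2·3) ≡ 1/6. 6⁻¹ ≡ 6 (mod 7), so λ ≡ 1·6 ≡ 6.
  x = λ² - 6 - 6 = 36 - 12 ≡ 3; y = λ·(6 - 3) - 3 ≡ 1. → (3, 1)
3P: (3, 1) + (6, 3). λ = (3 - 1)/(6 - 3) ≡ 2/3 mod 7. 3⁻¹ ≡ 5 (mod 7), so λ ≡ 3.
  x = λ² - 3 - 6 = 9 - 9 ≡ 0; y = λ·(3 - 0) - 1 ≡ 1. → (0, 1)
4P: (0, 1) + (6, 3). λ = (3 - 1)/(6 - 0) ≡ 2/6 mod 7. 6⁻¹ ≡ 6 (mod 7) since 6·6 = 36 ≡ 1, so λ ≡ 5.
  x = λ² - 0 - 6 = 25 - 6 ≡ 5; y = λ·(0 - 5) - 1 ≡ 2. → (5, 2)
4P = (5, 2).
Next 2Q:
Repeated addition: build up to 2Q.
2Q: (1, 0) + (1, 0): same x and y₁ ≡ -y₂, so the sum is the point at infinity.
2Q = the point at infinity.
Finally 4P + 2Q:
(5, 2) + the point at infinity = (5, 2) (identity).

(5, 2)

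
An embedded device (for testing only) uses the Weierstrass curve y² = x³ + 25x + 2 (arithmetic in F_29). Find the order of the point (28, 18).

2P: tangent at (28, 18): λ = (3·28² + 25)/(2·18) ≡ 28/7. 7⁻¹ ≡ 25 (mod 29) since 7·25 = 175 ≡ 1, so λ ≡ 28·25 ≡ 4.
  x = λ² - 28 - 28 = 16 - 56 ≡ 18; y = λ·(28 - 18) - 18 ≡ 22. → (18, 22)
3P: (18, 22) + (28, 18). λ = (18 - 22)/(28 - 18) ≡ 25/10 mod 29. 10⁻¹ ≡ 3 (mod 29), so λ ≡ 17.
  x = λ² - 18 - 28 = 289 - 46 ≡ 11; y = λ·(18 - 11) - 22 ≡ 10. → (11, 10)
4P: (11, 10) + (28, 18). λ = (18 - 10)/(28 - 11) ≡ 8/17 mod 29. 17⁻¹ ≡ 12 (mod 29) since 17·12 = 204 ≡ 1, so λ ≡ 9.
  x = λ² - 11 - 28 = 81 - 39 ≡ 13; y = λ·(11 - 13) - 10 ≡ 1. → (13, 1)
5P: (13, 1) + (28, 18). λ = (18 - 1)/(28 - 13) ≡ 17/15 mod 29. 15⁻¹ ≡ 2 (mod 29), so λ ≡ 5.
  x = λ² - 13 - 28 = 25 - 41 ≡ 13; y = λ·(13 - 13) - 1 ≡ 28. → (13, 28)
6P: (13, 28) + (28, 18). λ = (18 - 28)/(28 - 13) ≡ 19/15 mod 29. 15⁻¹ ≡ 2 (mod 29), so λ ≡ 9.
  x = λ² - 13 - 28 = 81 - 41 ≡ 11; y = λ·(13 - 11) - 28 ≡ 19. → (11, 19)
7P: (11, 19) + (28, 18). λ = (18 - 19)/(28 - 11) ≡ 28/17 mod 29. 17⁻¹ ≡ 12 (mod 29) since 17·12 = 204 ≡ 1, so λ ≡ 17.
  x = λ² - 11 - 28 = 289 - 39 ≡ 18; y = λ·(11 - 18) - 19 ≡ 7. → (18, 7)
8P: (18, 7) + (28, 18). λ = (18 - 7)/(28 - 18) ≡ 11/10 mod 29. 10⁻¹ ≡ 3 (mod 29) since 10·3 = 30 ≡ 1, so λ ≡ 4.
  x = λ² - 18 - 28 = 16 - 46 ≡ 28; y = λ·(18 - 28) - 7 ≡ 11. → (28, 11)
9P: (28, 11) + (28, 18): same x and y₁ ≡ -y₂, so the sum is O.
9P = O, so the order is 9.

9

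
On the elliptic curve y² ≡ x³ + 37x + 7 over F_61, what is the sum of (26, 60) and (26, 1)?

O

The two points share x = 26 and their y-coordinates satisfy 60 + 1 ≡ 0 (mod 61), so they are inverses. Their sum is O.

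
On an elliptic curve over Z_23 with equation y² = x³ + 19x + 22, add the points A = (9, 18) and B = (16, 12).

(9, 18) + (16, 12). λ = (12 - 18)/(16 - 9) ≡ 17/7 mod 23. 7⁻¹ ≡ 10 (mod 23), so λ ≡ 9.
  x = λ² - 9 - 16 = 81 - 25 ≡ 10; y = λ·(9 - 10) - 18 ≡ 19. → (10, 19)

(10, 19)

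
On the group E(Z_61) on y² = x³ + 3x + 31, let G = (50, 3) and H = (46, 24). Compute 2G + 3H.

First 2G:
Repeated addition: build up to 2G.
2G: tangent at (50, 3): λ = (3·50² + 3)/(2·3) ≡ 0/6. 6⁻¹ ≡ 51 (mod 61) since 6·51 = 306 ≡ 1, so λ ≡ 0·51 ≡ 0.
  x = λ² - 50 - 50 = 0 - 100 ≡ 22; y = λ·(50 - 22) - 3 ≡ 58. → (22, 58)
2G = (22, 58).
Next 3H:
Repeated addition: build up to 3H.
2H: tangent at (46, 24): λ = (3·46² + 3)/(2·24) ≡ 7/48. 48⁻¹ ≡ 14 (mod 61), so λ ≡ 7·14 ≡ 37.
  x = λ² - 46 - 46 = 1369 - 92 ≡ 57; y = λ·(46 - 57) - 24 ≡ 57. → (57, 57)
3H: (57, 57) + (46, 24). λ = (24 - 57)/(46 - 57) ≡ 28/50 mod 61. 50⁻¹ ≡ 11 (mod 61), so λ ≡ 3.
  x = λ² - 57 - 46 = 9 - 103 ≡ 28; y = λ·(57 - 28) - 57 ≡ 30. → (28, 30)
3H = (28, 30).
Finally 2G + 3H:
(22, 58) + (28, 30). λ = (30 - 58)/(28 - 22) ≡ 33/6 mod 61. 6⁻¹ ≡ 51 (mod 61), so λ ≡ 36.
  x = λ² - 22 - 28 = 1296 - 50 ≡ 26; y = λ·(22 - 26) - 58 ≡ 42. → (26, 42)

(26, 42)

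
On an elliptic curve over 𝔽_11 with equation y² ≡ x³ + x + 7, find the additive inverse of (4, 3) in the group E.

(4, 8)

-(4, 3) = (4, -3 mod 11) = (4, 8).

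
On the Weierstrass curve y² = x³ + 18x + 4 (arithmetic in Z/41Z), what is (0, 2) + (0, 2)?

(10, 35)

tangent at (0, 2): λ = (3·0² + 18)/(2·2) ≡ 18/4. 4⁻¹ ≡ 31 (mod 41), so λ ≡ 18·31 ≡ 25.
  x = λ² - 0 - 0 = 625 - 0 ≡ 10; y = λ·(0 - 10) - 2 ≡ 35. → (10, 35)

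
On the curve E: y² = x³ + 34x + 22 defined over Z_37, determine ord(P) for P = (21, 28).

4

2P: tangent at (21, 28): λ = (3·21² + 34)/(2·28) ≡ 25/19. 19⁻¹ ≡ 2 (mod 37), so λ ≡ 25·2 ≡ 13.
  x = λ² - 21 - 21 = 169 - 42 ≡ 16; y = λ·(21 - 16) - 28 ≡ 0. → (16, 0)
3P: (16, 0) + (21, 28). λ = (28 - 0)/(21 - 16) ≡ 28/5 mod 37. 5⁻¹ ≡ 15 (mod 37), so λ ≡ 13.
  x = λ² - 16 - 21 = 169 - 37 ≡ 21; y = λ·(16 - 21) - 0 ≡ 9. → (21, 9)
4P: (21, 9) + (21, 28): same x and y₁ ≡ -y₂, so the sum is the point at infinity.
4P = the point at infinity, so the order is 4.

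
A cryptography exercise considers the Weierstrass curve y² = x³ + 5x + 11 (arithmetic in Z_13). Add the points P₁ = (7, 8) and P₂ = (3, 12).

(4, 2)

(7, 8) + (3, 12). λ = (12 - 8)/(3 - 7) ≡ 4/9 mod 13. 9⁻¹ ≡ 3 (mod 13) since 9·3 = 27 ≡ 1, so λ ≡ 12.
  x = λ² - 7 - 3 = 144 - 10 ≡ 4; y = λ·(7 - 4) - 8 ≡ 2. → (4, 2)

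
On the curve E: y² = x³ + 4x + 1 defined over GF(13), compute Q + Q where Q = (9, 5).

(8, 8)

tangent at (9, 5): λ = (3·9² + 4)/(2·5) ≡ 0/10. 10⁻¹ ≡ 4 (mod 13), so λ ≡ 0·4 ≡ 0.
  x = λ² - 9 - 9 = 0 - 18 ≡ 8; y = λ·(9 - 8) - 5 ≡ 8. → (8, 8)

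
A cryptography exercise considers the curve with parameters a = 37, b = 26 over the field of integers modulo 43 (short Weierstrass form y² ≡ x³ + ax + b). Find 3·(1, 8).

(1, 35)

Write P = (1, 8).
Repeated addition: build up to 3P.
2P: tangent at (1, 8): λ = (3·1² + 37)/(2·8) ≡ 40/16. 16⁻¹ ≡ 35 (mod 43) since 16·35 = 560 ≡ 1, so λ ≡ 40·35 ≡ 24.
  x = λ² - 1 - 1 = 576 - 2 ≡ 15; y = λ·(1 - 15) - 8 ≡ 0. → (15, 0)
3P: (15, 0) + (1, 8). λ = (8 - 0)/(1 - 15) ≡ 8/29 mod 43. 29⁻¹ ≡ 3 (mod 43) since 29·3 = 87 ≡ 1, so λ ≡ 24.
  x = λ² - 15 - 1 = 576 - 16 ≡ 1; y = λ·(15 - 1) - 0 ≡ 35. → (1, 35)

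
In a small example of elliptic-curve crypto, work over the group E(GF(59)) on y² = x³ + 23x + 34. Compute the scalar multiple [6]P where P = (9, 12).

Repeated addition: build up to 6P.
2P: tangent at (9, 12): λ = (3·9² + 23)/(2·12) ≡ 30/24. 24⁻¹ ≡ 32 (mod 59), so λ ≡ 30·32 ≡ 16.
  x = λ² - 9 - 9 = 256 - 18 ≡ 2; y = λ·(9 - 2) - 12 ≡ 41. → (2, 41)
3P: (2, 41) + (9, 12). λ = (12 - 41)/(9 - 2) ≡ 30/7 mod 59. 7⁻¹ ≡ 17 (mod 59) since 7·17 = 119 ≡ 1, so λ ≡ 38.
  x = λ² - 2 - 9 = 1444 - 11 ≡ 17; y = λ·(2 - 17) - 41 ≡ 38. → (17, 38)
4P: (17, 38) + (9, 12). λ = (12 - 38)/(9 - 17) ≡ 33/51 mod 59. 51⁻¹ ≡ 22 (mod 59) since 51·22 = 1122 ≡ 1, so λ ≡ 18.
  x = λ² - 17 - 9 = 324 - 26 ≡ 3; y = λ·(17 - 3) - 38 ≡ 37. → (3, 37)
5P: (3, 37) + (9, 12). λ = (12 - 37)/(9 - 3) ≡ 34/6 mod 59. 6⁻¹ ≡ 10 (mod 59), so λ ≡ 45.
  x = λ² - 3 - 9 = 2025 - 12 ≡ 7; y = λ·(3 - 7) - 37 ≡ 19. → (7, 19)
6P: (7, 19) + (9, 12). λ = (12 - 19)/(9 - 7) ≡ 52/2 mod 59. 2⁻¹ ≡ 30 (mod 59), so λ ≡ 26.
  x = λ² - 7 - 9 = 676 - 16 ≡ 11; y = λ·(7 - 11) - 19 ≡ 54. → (11, 54)

(11, 54)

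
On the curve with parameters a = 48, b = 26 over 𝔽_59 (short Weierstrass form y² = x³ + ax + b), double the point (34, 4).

(0, 12)

tangent at (34, 4): λ = (3·34² + 48)/(2·4) ≡ 35/8. 8⁻¹ ≡ 37 (mod 59), so λ ≡ 35·37 ≡ 56.
  x = λ² - 34 - 34 = 3136 - 68 ≡ 0; y = λ·(34 - 0) - 4 ≡ 12. → (0, 12)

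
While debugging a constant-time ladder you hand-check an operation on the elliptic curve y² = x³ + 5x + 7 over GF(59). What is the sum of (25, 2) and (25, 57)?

The two points share x = 25 and their y-coordinates satisfy 2 + 57 ≡ 0 (mod 59), so they are inverses. Their sum is ∞.

O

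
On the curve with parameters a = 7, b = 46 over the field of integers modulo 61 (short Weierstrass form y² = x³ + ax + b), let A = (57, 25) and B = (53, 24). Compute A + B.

(54, 52)

(57, 25) + (53, 24). λ = (24 - 25)/(53 - 57) ≡ 60/57 mod 61. 57⁻¹ ≡ 15 (mod 61), so λ ≡ 46.
  x = λ² - 57 - 53 = 2116 - 110 ≡ 54; y = λ·(57 - 54) - 25 ≡ 52. → (54, 52)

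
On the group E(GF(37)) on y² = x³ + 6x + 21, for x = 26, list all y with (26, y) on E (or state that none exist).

x³ + 6x + 21 = 17753 ≡ 30 (mod 37).
Square roots of 30 mod 37: 17 and 20 (since 17² = 289 ≡ 30).

17, 20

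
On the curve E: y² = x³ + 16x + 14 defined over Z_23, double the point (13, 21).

(5, 14)

tangent at (13, 21): λ = (3·13² + 16)/(2·21) ≡ 17/19. 19⁻¹ ≡ 17 (mod 23), so λ ≡ 17·17 ≡ 13.
  x = λ² - 13 - 13 = 169 - 26 ≡ 5; y = λ·(13 - 5) - 21 ≡ 14. → (5, 14)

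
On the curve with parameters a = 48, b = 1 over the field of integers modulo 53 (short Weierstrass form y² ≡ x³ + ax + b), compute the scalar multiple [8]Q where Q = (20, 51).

(15, 42)

Double-and-add on 8 = (1000)₂. Start with Q = (20, 51) for the leading 1-bit.
double: tangent at (20, 51): λ = (3·20² + 48)/(2·51) ≡ 29/49. 49⁻¹ ≡ 13 (mod 53), so λ ≡ 29·13 ≡ 6.
  x = λ² - 20 - 20 = 36 - 40 ≡ 49; y = λ·(20 - 49) - 51 ≡ 40. → (49, 40)
double: tangent at (49, 40): λ = (3·49² + 48)/(2·40) ≡ 43/27. 27⁻¹ ≡ 2 (mod 53), so λ ≡ 43·2 ≡ 33.
  x = λ² - 49 - 49 = 1089 - 98 ≡ 37; y = λ·(49 - 37) - 40 ≡ 38. → (37, 38)
double: tangent at (37, 38): λ = (3·37² + 48)/(2·38) ≡ 21/23. 23⁻¹ ≡ 30 (mod 53), so λ ≡ 21·30 ≡ 47.
  x = λ² - 37 - 37 = 2209 - 74 ≡ 15; y = λ·(37 - 15) - 38 ≡ 42. → (15, 42)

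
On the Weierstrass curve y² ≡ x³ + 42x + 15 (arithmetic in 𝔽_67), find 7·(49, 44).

(53, 57)

Write P = (49, 44).
Repeated addition: build up to 7P.
2P: tangent at (49, 44): λ = (3·49² + 42)/(2·44) ≡ 9/21. 21⁻¹ ≡ 16 (mod 67) since 21·16 = 336 ≡ 1, so λ ≡ 9·16 ≡ 10.
  x = λ² - 49 - 49 = 100 - 98 ≡ 2; y = λ·(49 - 2) - 44 ≡ 24. → (2, 24)
3P: (2, 24) + (49, 44). λ = (44 - 24)/(49 - 2) ≡ 20/47 mod 67. 47⁻¹ ≡ 10 (mod 67), so λ ≡ 66.
  x = λ² - 2 - 49 = 4356 - 51 ≡ 17; y = λ·(2 - 17) - 24 ≡ 58. → (17, 58)
4P: (17, 58) + (49, 44). λ = (44 - 58)/(49 - 17) ≡ 53/32 mod 67. 32⁻¹ ≡ 44 (mod 67), so λ ≡ 54.
  x = λ² - 17 - 49 = 2916 - 66 ≡ 36; y = λ·(17 - 36) - 58 ≡ 55. → (36, 55)
5P: (36, 55) + (49, 44). λ = (44 - 55)/(49 - 36) ≡ 56/13 mod 67. 13⁻¹ ≡ 31 (mod 67), so λ ≡ 61.
  x = λ² - 36 - 49 = 3721 - 85 ≡ 18; y = λ·(36 - 18) - 55 ≡ 38. → (18, 38)
6P: (18, 38) + (49, 44). λ = (44 - 38)/(49 - 18) ≡ 6/31 mod 67. 31⁻¹ ≡ 13 (mod 67) since 31·13 = 403 ≡ 1, so λ ≡ 11.
  x = λ² - 18 - 49 = 121 - 67 ≡ 54; y = λ·(18 - 54) - 38 ≡ 35. → (54, 35)
7P: (54, 35) + (49, 44). λ = (44 - 35)/(49 - 54) ≡ 9/62 mod 67. 62⁻¹ ≡ 40 (mod 67), so λ ≡ 25.
  x = λ² - 54 - 49 = 625 - 103 ≡ 53; y = λ·(54 - 53) - 35 ≡ 57. → (53, 57)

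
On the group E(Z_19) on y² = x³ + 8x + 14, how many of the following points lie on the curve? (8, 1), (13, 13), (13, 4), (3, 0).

(8, 1): 1² ≡ 1, rhs ≡ 1 → on.
(13, 13): 13² ≡ 17, rhs ≡ 16 → off.
(13, 4): 4² ≡ 16, rhs ≡ 16 → on.
(3, 0): 0² ≡ 0, rhs ≡ 8 → off.

2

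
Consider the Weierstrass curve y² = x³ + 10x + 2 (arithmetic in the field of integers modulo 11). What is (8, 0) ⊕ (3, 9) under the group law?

(5, 10)

(8, 0) + (3, 9). λ = (9 - 0)/(3 - 8) ≡ 9/6 mod 11. 6⁻¹ ≡ 2 (mod 11), so λ ≡ 7.
  x = λ² - 8 - 3 = 49 - 11 ≡ 5; y = λ·(8 - 5) - 0 ≡ 10. → (5, 10)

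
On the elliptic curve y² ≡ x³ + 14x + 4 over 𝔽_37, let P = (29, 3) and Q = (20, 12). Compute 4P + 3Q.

(20, 12)

First 4P:
Double-and-add on 4 = (100)₂. Start with P = (29, 3) for the leading 1-bit.
double: tangent at (29, 3): λ = (3·29² + 14)/(2·3) ≡ 21/6. 6⁻¹ ≡ 31 (mod 37), so λ ≡ 21·31 ≡ 22.
  x = λ² - 29 - 29 = 484 - 58 ≡ 19; y = λ·(29 - 19) - 3 ≡ 32. → (19, 32)
double: tangent at (19, 32): λ = (3·19² + 14)/(2·32) ≡ 24/27. 27⁻¹ ≡ 11 (mod 37), so λ ≡ 24·11 ≡ 5.
  x = λ² - 19 - 19 = 25 - 38 ≡ 24; y = λ·(19 - 24) - 32 ≡ 17. → (24, 17)
4P = (24, 17).
Next 3Q:
Repeated addition: build up to 3Q.
2Q: tangent at (20, 12): λ = (3·20² + 14)/(2·12) ≡ 30/24. 24⁻¹ ≡ 17 (mod 37) since 24·17 = 408 ≡ 1, so λ ≡ 30·17 ≡ 29.
  x = λ² - 20 - 20 = 841 - 40 ≡ 24; y = λ·(20 - 24) - 12 ≡ 20. → (24, 20)
3Q: (24, 20) + (20, 12). λ = (12 - 20)/(20 - 24) ≡ 29/33 mod 37. 33⁻¹ ≡ 9 (mod 37) since 33·9 = 297 ≡ 1, so λ ≡ 2.
  x = λ² - 24 - 20 = 4 - 44 ≡ 34; y = λ·(24 - 34) - 20 ≡ 34. → (34, 34)
3Q = (34, 34).
Finally 4P + 3Q:
(24, 17) + (34, 34). λ = (34 - 17)/(34 - 24) ≡ 17/10 mod 37. 10⁻¹ ≡ 26 (mod 37), so λ ≡ 35.
  x = λ² - 24 - 34 = 1225 - 58 ≡ 20; y = λ·(24 - 20) - 17 ≡ 12. → (20, 12)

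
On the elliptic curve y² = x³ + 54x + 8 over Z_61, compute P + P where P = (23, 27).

tangent at (23, 27): λ = (3·23² + 54)/(2·27) ≡ 55/54. 54⁻¹ ≡ 26 (mod 61) since 54·26 = 1404 ≡ 1, so λ ≡ 55·26 ≡ 27.
  x = λ² - 23 - 23 = 729 - 46 ≡ 12; y = λ·(23 - 12) - 27 ≡ 26. → (12, 26)

(12, 26)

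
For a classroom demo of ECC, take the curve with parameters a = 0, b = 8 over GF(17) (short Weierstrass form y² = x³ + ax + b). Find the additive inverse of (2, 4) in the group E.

-(2, 4) = (2, -4 mod 17) = (2, 13).

(2, 13)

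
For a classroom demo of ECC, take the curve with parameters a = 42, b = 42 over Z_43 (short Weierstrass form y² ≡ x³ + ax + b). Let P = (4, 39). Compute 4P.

Double-and-add on 4 = (100)₂. Start with P = (4, 39) for the leading 1-bit.
double: tangent at (4, 39): λ = (3·4² + 42)/(2·39) ≡ 4/35. 35⁻¹ ≡ 16 (mod 43), so λ ≡ 4·16 ≡ 21.
  x = λ² - 4 - 4 = 441 - 8 ≡ 3; y = λ·(4 - 3) - 39 ≡ 25. → (3, 25)
double: tangent at (3, 25): λ = (3·3² + 42)/(2·25) ≡ 26/7. 7⁻¹ ≡ 37 (mod 43), so λ ≡ 26·37 ≡ 16.
  x = λ² - 3 - 3 = 256 - 6 ≡ 35; y = λ·(3 - 35) - 25 ≡ 22. → (35, 22)

(35, 22)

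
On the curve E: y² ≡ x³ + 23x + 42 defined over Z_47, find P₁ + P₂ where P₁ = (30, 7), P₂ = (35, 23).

(30, 7) + (35, 23). λ = (23 - 7)/(35 - 30) ≡ 16/5 mod 47. 5⁻¹ ≡ 19 (mod 47) since 5·19 = 95 ≡ 1, so λ ≡ 22.
  x = λ² - 30 - 35 = 484 - 65 ≡ 43; y = λ·(30 - 43) - 7 ≡ 36. → (43, 36)

(43, 36)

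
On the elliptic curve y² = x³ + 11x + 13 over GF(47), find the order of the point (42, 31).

2P: tangent at (42, 31): λ = (3·42² + 11)/(2·31) ≡ 39/15. 15⁻¹ ≡ 22 (mod 47), so λ ≡ 39·22 ≡ 12.
  x = λ² - 42 - 42 = 144 - 84 ≡ 13; y = λ·(42 - 13) - 31 ≡ 35. → (13, 35)
3P: (13, 35) + (42, 31). λ = (31 - 35)/(42 - 13) ≡ 43/29 mod 47. 29⁻¹ ≡ 13 (mod 47), so λ ≡ 42.
  x = λ² - 13 - 42 = 1764 - 55 ≡ 17; y = λ·(13 - 17) - 35 ≡ 32. → (17, 32)
4P: (17, 32) + (42, 31). λ = (31 - 32)/(42 - 17) ≡ 46/25 mod 47. 25⁻¹ ≡ 32 (mod 47), so λ ≡ 15.
  x = λ² - 17 - 42 = 225 - 59 ≡ 25; y = λ·(17 - 25) - 32 ≡ 36. → (25, 36)
5P: (25, 36) + (42, 31). λ = (31 - 36)/(42 - 25) ≡ 42/17 mod 47. 17⁻¹ ≡ 36 (mod 47), so λ ≡ 8.
  x = λ² - 25 - 42 = 64 - 67 ≡ 44; y = λ·(25 - 44) - 36 ≡ 0. → (44, 0)
6P: (44, 0) + (42, 31). λ = (31 - 0)/(42 - 44) ≡ 31/45 mod 47. 45⁻¹ ≡ 23 (mod 47) since 45·23 = 1035 ≡ 1, so λ ≡ 8.
  x = λ² - 44 - 42 = 64 - 86 ≡ 25; y = λ·(44 - 25) - 0 ≡ 11. → (25, 11)
7P: (25, 11) + (42, 31). λ = (31 - 11)/(42 - 25) ≡ 20/17 mod 47. 17⁻¹ ≡ 36 (mod 47) since 17·36 = 612 ≡ 1, so λ ≡ 15.
  x = λ² - 25 - 42 = 225 - 67 ≡ 17; y = λ·(25 - 17) - 11 ≡ 15. → (17, 15)
8P: (17, 15) + (42, 31). λ = (31 - 15)/(42 - 17) ≡ 16/25 mod 47. 25⁻¹ ≡ 32 (mod 47), so λ ≡ 42.
  x = λ² - 17 - 42 = 1764 - 59 ≡ 13; y = λ·(17 - 13) - 15 ≡ 12. → (13, 12)
9P: (13, 12) + (42, 31). λ = (31 - 12)/(42 - 13) ≡ 19/29 mod 47. 29⁻¹ ≡ 13 (mod 47), so λ ≡ 12.
  x = λ² - 13 - 42 = 144 - 55 ≡ 42; y = λ·(13 - 42) - 12 ≡ 16. → (42, 16)
10P: (42, 16) + (42, 31): same x and y₁ ≡ -y₂, so the sum is 𝒪.
10P = 𝒪, so the order is 10.

10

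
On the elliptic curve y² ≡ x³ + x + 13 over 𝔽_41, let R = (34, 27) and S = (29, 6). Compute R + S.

(35, 18)

(34, 27) + (29, 6). λ = (6 - 27)/(29 - 34) ≡ 20/36 mod 41. 36⁻¹ ≡ 8 (mod 41), so λ ≡ 37.
  x = λ² - 34 - 29 = 1369 - 63 ≡ 35; y = λ·(34 - 35) - 27 ≡ 18. → (35, 18)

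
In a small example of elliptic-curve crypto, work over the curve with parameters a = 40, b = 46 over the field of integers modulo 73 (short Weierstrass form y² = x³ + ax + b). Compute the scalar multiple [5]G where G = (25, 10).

Repeated addition: build up to 5G.
2G: tangent at (25, 10): λ = (3·25² + 40)/(2·10) ≡ 17/20. 20⁻¹ ≡ 11 (mod 73), so λ ≡ 17·11 ≡ 41.
  x = λ² - 25 - 25 = 1681 - 50 ≡ 25; y = λ·(25 - 25) - 10 ≡ 63. → (25, 63)
3G: (25, 63) + (25, 10): same x and y₁ ≡ -y₂, so the sum is O.
4G: O + (25, 10) = (25, 10) (identity).
5G: tangent at (25, 10): λ = (3·25² + 40)/(2·10) ≡ 17/20. 20⁻¹ ≡ 11 (mod 73) since 20·11 = 220 ≡ 1, so λ ≡ 17·11 ≡ 41.
  x = λ² - 25 - 25 = 1681 - 50 ≡ 25; y = λ·(25 - 25) - 10 ≡ 63. → (25, 63)

(25, 63)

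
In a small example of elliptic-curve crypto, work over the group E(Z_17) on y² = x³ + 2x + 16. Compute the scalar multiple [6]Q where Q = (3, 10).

Repeated addition: build up to 6Q.
2Q: tangent at (3, 10): λ = (3·3² + 2)/(2·10) ≡ 12/3. 3⁻¹ ≡ 6 (mod 17) since 3·6 = 18 ≡ 1, so λ ≡ 12·6 ≡ 4.
  x = λ² - 3 - 3 = 16 - 6 ≡ 10; y = λ·(3 - 10) - 10 ≡ 13. → (10, 13)
3Q: (10, 13) + (3, 10). λ = (10 - 13)/(3 - 10) ≡ 14/10 mod 17. 10⁻¹ ≡ 12 (mod 17), so λ ≡ 15.
  x = λ² - 10 - 3 = 225 - 13 ≡ 8; y = λ·(10 - 8) - 13 ≡ 0. → (8, 0)
4Q: (8, 0) + (3, 10). λ = (10 - 0)/(3 - 8) ≡ 10/12 mod 17. 12⁻¹ ≡ 10 (mod 17) since 12·10 = 120 ≡ 1, so λ ≡ 15.
  x = λ² - 8 - 3 = 225 - 11 ≡ 10; y = λ·(8 - 10) - 0 ≡ 4. → (10, 4)
5Q: (10, 4) + (3, 10). λ = (10 - 4)/(3 - 10) ≡ 6/10 mod 17. 10⁻¹ ≡ 12 (mod 17), so λ ≡ 4.
  x = λ² - 10 - 3 = 16 - 13 ≡ 3; y = λ·(10 - 3) - 4 ≡ 7. → (3, 7)
6Q: (3, 7) + (3, 10): same x and y₁ ≡ -y₂, so the sum is O.

O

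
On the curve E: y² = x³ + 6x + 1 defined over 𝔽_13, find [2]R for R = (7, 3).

(9, 11)

tangent at (7, 3): λ = (3·7² + 6)/(2·3) ≡ 10/6. 6⁻¹ ≡ 11 (mod 13), so λ ≡ 10·11 ≡ 6.
  x = λ² - 7 - 7 = 36 - 14 ≡ 9; y = λ·(7 - 9) - 3 ≡ 11. → (9, 11)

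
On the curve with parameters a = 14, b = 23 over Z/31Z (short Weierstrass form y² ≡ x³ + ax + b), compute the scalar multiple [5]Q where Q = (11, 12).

(14, 24)

Double-and-add on 5 = (101)₂. Start with Q = (11, 12) for the leading 1-bit.
double: tangent at (11, 12): λ = (3·11² + 14)/(2·12) ≡ 5/24. 24⁻¹ ≡ 22 (mod 31) since 24·22 = 528 ≡ 1, so λ ≡ 5·22 ≡ 17.
  x = λ² - 11 - 11 = 289 - 22 ≡ 19; y = λ·(11 - 19) - 12 ≡ 7. → (19, 7)
double: tangent at (19, 7): λ = (3·19² + 14)/(2·7) ≡ 12/14. 14⁻¹ ≡ 20 (mod 31), so λ ≡ 12·20 ≡ 23.
  x = λ² - 19 - 19 = 529 - 38 ≡ 26; y = λ·(19 - 26) - 7 ≡ 18. → (26, 18)
add Q: (26, 18) + (11, 12). λ = (12 - 18)/(11 - 26) ≡ 25/16 mod 31. 16⁻¹ ≡ 2 (mod 31), so λ ≡ 19.
  x = λ² - 26 - 11 = 361 - 37 ≡ 14; y = λ·(26 - 14) - 18 ≡ 24. → (14, 24)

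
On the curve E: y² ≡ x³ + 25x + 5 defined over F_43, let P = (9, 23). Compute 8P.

(39, 20)

Repeated addition: build up to 8P.
2P: tangent at (9, 23): λ = (3·9² + 25)/(2·23) ≡ 10/3. 3⁻¹ ≡ 29 (mod 43), so λ ≡ 10·29 ≡ 32.
  x = λ² - 9 - 9 = 1024 - 18 ≡ 17; y = λ·(9 - 17) - 23 ≡ 22. → (17, 22)
3P: (17, 22) + (9, 23). λ = (23 - 22)/(9 - 17) ≡ 1/35 mod 43. 35⁻¹ ≡ 16 (mod 43), so λ ≡ 16.
  x = λ² - 17 - 9 = 256 - 26 ≡ 15; y = λ·(17 - 15) - 22 ≡ 10. → (15, 10)
4P: (15, 10) + (9, 23). λ = (23 - 10)/(9 - 15) ≡ 13/37 mod 43. 37⁻¹ ≡ 7 (mod 43) since 37·7 = 259 ≡ 1, so λ ≡ 5.
  x = λ² - 15 - 9 = 25 - 24 ≡ 1; y = λ·(15 - 1) - 10 ≡ 17. → (1, 17)
5P: (1, 17) + (9, 23). λ = (23 - 17)/(9 - 1) ≡ 6/8 mod 43. 8⁻¹ ≡ 27 (mod 43), so λ ≡ 33.
  x = λ² - 1 - 9 = 1089 - 10 ≡ 4; y = λ·(1 - 4) - 17 ≡ 13. → (4, 13)
6P: (4, 13) + (9, 23). λ = (23 - 13)/(9 - 4) ≡ 10/5 mod 43. 5⁻¹ ≡ 26 (mod 43), so λ ≡ 2.
  x = λ² - 4 - 9 = 4 - 13 ≡ 34; y = λ·(4 - 34) - 13 ≡ 13. → (34, 13)
7P: (34, 13) + (9, 23). λ = (23 - 13)/(9 - 34) ≡ 10/18 mod 43. 18⁻¹ ≡ 12 (mod 43), so λ ≡ 34.
  x = λ² - 34 - 9 = 1156 - 43 ≡ 38; y = λ·(34 - 38) - 13 ≡ 23. → (38, 23)
8P: (38, 23) + (9, 23). λ = (23 - 23)/(9 - 38) ≡ 0/14 mod 43. 14⁻¹ ≡ 40 (mod 43), so λ ≡ 0.
  x = λ² - 38 - 9 = 0 - 47 ≡ 39; y = λ·(38 - 39) - 23 ≡ 20. → (39, 20)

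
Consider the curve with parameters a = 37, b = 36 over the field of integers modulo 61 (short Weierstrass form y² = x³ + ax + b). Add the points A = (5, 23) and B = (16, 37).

(5, 23) + (16, 37). λ = (37 - 23)/(16 - 5) ≡ 14/11 mod 61. 11⁻¹ ≡ 50 (mod 61), so λ ≡ 29.
  x = λ² - 5 - 16 = 841 - 21 ≡ 27; y = λ·(5 - 27) - 23 ≡ 10. → (27, 10)

(27, 10)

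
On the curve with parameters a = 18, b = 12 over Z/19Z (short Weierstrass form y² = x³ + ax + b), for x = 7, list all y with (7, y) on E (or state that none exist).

5, 14

x³ + 18x + 12 = 481 ≡ 6 (mod 19).
Square roots of 6 mod 19: 5 and 14 (since 5² = 25 ≡ 6).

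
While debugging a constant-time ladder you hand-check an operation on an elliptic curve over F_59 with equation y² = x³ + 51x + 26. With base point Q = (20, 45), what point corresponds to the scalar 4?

Repeated addition: build up to 4Q.
2Q: tangent at (20, 45): λ = (3·20² + 51)/(2·45) ≡ 12/31. 31⁻¹ ≡ 40 (mod 59) since 31·40 = 1240 ≡ 1, so λ ≡ 12·40 ≡ 8.
  x = λ² - 20 - 20 = 64 - 40 ≡ 24; y = λ·(20 - 24) - 45 ≡ 41. → (24, 41)
3Q: (24, 41) + (20, 45). λ = (45 - 41)/(20 - 24) ≡ 4/55 mod 59. 55⁻¹ ≡ 44 (mod 59), so λ ≡ 58.
  x = λ² - 24 - 20 = 3364 - 44 ≡ 16; y = λ·(24 - 16) - 41 ≡ 10. → (16, 10)
4Q: (16, 10) + (20, 45). λ = (45 - 10)/(20 - 16) ≡ 35/4 mod 59. 4⁻¹ ≡ 15 (mod 59) since 4·15 = 60 ≡ 1, so λ ≡ 53.
  x = λ² - 16 - 20 = 2809 - 36 ≡ 0; y = λ·(16 - 0) - 10 ≡ 12. → (0, 12)

(0, 12)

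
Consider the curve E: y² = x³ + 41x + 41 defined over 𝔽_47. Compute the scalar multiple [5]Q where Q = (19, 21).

Double-and-add on 5 = (101)₂. Start with Q = (19, 21) for the leading 1-bit.
double: tangent at (19, 21): λ = (3·19² + 41)/(2·21) ≡ 43/42. 42⁻¹ ≡ 28 (mod 47), so λ ≡ 43·28 ≡ 29.
  x = λ² - 19 - 19 = 841 - 38 ≡ 4; y = λ·(19 - 4) - 21 ≡ 38. → (4, 38)
double: tangent at (4, 38): λ = (3·4² + 41)/(2·38) ≡ 42/29. 29⁻¹ ≡ 13 (mod 47) since 29·13 = 377 ≡ 1, so λ ≡ 42·13 ≡ 29.
  x = λ² - 4 - 4 = 841 - 8 ≡ 34; y = λ·(4 - 34) - 38 ≡ 32. → (34, 32)
add Q: (34, 32) + (19, 21). λ = (21 - 32)/(19 - 34) ≡ 36/32 mod 47. 32⁻¹ ≡ 25 (mod 47) since 32·25 = 800 ≡ 1, so λ ≡ 7.
  x = λ² - 34 - 19 = 49 - 53 ≡ 43; y = λ·(34 - 43) - 32 ≡ 46. → (43, 46)

(43, 46)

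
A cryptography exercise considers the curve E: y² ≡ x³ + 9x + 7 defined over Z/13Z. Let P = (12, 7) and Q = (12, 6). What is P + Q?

The two points share x = 12 and their y-coordinates satisfy 7 + 6 ≡ 0 (mod 13), so they are inverses. Their sum is O.

O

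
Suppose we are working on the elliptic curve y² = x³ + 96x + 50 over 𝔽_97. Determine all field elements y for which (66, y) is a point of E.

x³ + 96x + 50 = 293882 ≡ 69 (mod 97).
69 is a non-residue mod 97; no y exists.

none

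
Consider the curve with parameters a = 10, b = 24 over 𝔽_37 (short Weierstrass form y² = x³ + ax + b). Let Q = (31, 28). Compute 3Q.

(32, 16)

Repeated addition: build up to 3Q.
2Q: tangent at (31, 28): λ = (3·31² + 10)/(2·28) ≡ 7/19. 19⁻¹ ≡ 2 (mod 37) since 19·2 = 38 ≡ 1, so λ ≡ 7·2 ≡ 14.
  x = λ² - 31 - 31 = 196 - 62 ≡ 23; y = λ·(31 - 23) - 28 ≡ 10. → (23, 10)
3Q: (23, 10) + (31, 28). λ = (28 - 10)/(31 - 23) ≡ 18/8 mod 37. 8⁻¹ ≡ 14 (mod 37), so λ ≡ 30.
  x = λ² - 23 - 31 = 900 - 54 ≡ 32; y = λ·(23 - 32) - 10 ≡ 16. → (32, 16)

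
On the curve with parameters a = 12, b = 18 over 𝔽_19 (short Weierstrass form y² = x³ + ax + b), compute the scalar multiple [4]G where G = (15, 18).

Repeated addition: build up to 4G.
2G: tangent at (15, 18): λ = (3·15² + 12)/(2·18) ≡ 3/17. 17⁻¹ ≡ 9 (mod 19), so λ ≡ 3·9 ≡ 8.
  x = λ² - 15 - 15 = 64 - 30 ≡ 15; y = λ·(15 - 15) - 18 ≡ 1. → (15, 1)
3G: (15, 1) + (15, 18): same x and y₁ ≡ -y₂, so the sum is ∞.
4G: ∞ + (15, 18) = (15, 18) (identity).

(15, 18)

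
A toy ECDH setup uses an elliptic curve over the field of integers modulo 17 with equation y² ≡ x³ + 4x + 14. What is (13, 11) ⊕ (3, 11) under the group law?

(13, 11) + (3, 11). λ = (11 - 11)/(3 - 13) ≡ 0/7 mod 17. 7⁻¹ ≡ 5 (mod 17), so λ ≡ 0.
  x = λ² - 13 - 3 = 0 - 16 ≡ 1; y = λ·(13 - 1) - 11 ≡ 6. → (1, 6)

(1, 6)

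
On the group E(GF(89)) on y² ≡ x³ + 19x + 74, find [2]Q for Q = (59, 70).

(51, 4)

tangent at (59, 70): λ = (3·59² + 19)/(2·70) ≡ 49/51. 51⁻¹ ≡ 7 (mod 89), so λ ≡ 49·7 ≡ 76.
  x = λ² - 59 - 59 = 5776 - 118 ≡ 51; y = λ·(59 - 51) - 70 ≡ 4. → (51, 4)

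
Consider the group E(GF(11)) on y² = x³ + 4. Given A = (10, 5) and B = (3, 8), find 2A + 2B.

(10, 6)

First 2A:
Repeated addition: build up to 2A.
2A: tangent at (10, 5): λ = (3·10² + 0)/(2·5) ≡ 3/10. 10⁻¹ ≡ 10 (mod 11), so λ ≡ 3·10 ≡ 8.
  x = λ² - 10 - 10 = 64 - 20 ≡ 0; y = λ·(10 - 0) - 5 ≡ 9. → (0, 9)
2A = (0, 9).
Next 2B:
Repeated addition: build up to 2B.
2B: tangent at (3, 8): λ = (3·3² + 0)/(2·8) ≡ 5/5. 5⁻¹ ≡ 9 (mod 11), so λ ≡ 5·9 ≡ 1.
  x = λ² - 3 - 3 = 1 - 6 ≡ 6; y = λ·(3 - 6) - 8 ≡ 0. → (6, 0)
2B = (6, 0).
Finally 2A + 2B:
(0, 9) + (6, 0). λ = (0 - 9)/(6 - 0) ≡ 2/6 mod 11. 6⁻¹ ≡ 2 (mod 11), so λ ≡ 4.
  x = λ² - 0 - 6 = 16 - 6 ≡ 10; y = λ·(0 - 10) - 9 ≡ 6. → (10, 6)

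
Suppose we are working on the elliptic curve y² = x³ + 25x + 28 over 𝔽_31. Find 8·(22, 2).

(27, 22)

Write G = (22, 2).
Repeated addition: build up to 8G.
2G: tangent at (22, 2): λ = (3·22² + 25)/(2·2) ≡ 20/4. 4⁻¹ ≡ 8 (mod 31) since 4·8 = 32 ≡ 1, so λ ≡ 20·8 ≡ 5.
  x = λ² - 22 - 22 = 25 - 44 ≡ 12; y = λ·(22 - 12) - 2 ≡ 17. → (12, 17)
3G: (12, 17) + (22, 2). λ = (2 - 17)/(22 - 12) ≡ 16/10 mod 31. 10⁻¹ ≡ 28 (mod 31) since 10·28 = 280 ≡ 1, so λ ≡ 14.
  x = λ² - 12 - 22 = 196 - 34 ≡ 7; y = λ·(12 - 7) - 17 ≡ 22. → (7, 22)
4G: (7, 22) + (22, 2). λ = (2 - 22)/(22 - 7) ≡ 11/15 mod 31. 15⁻¹ ≡ 29 (mod 31), so λ ≡ 9.
  x = λ² - 7 - 22 = 81 - 29 ≡ 21; y = λ·(7 - 21) - 22 ≡ 7. → (21, 7)
5G: (21, 7) + (22, 2). λ = (2 - 7)/(22 - 21) ≡ 26/1 mod 31. 1⁻¹ ≡ 1 (mod 31), so λ ≡ 26.
  x = λ² - 21 - 22 = 676 - 43 ≡ 13; y = λ·(21 - 13) - 7 ≡ 15. → (13, 15)
6G: (13, 15) + (22, 2). λ = (2 - 15)/(22 - 13) ≡ 18/9 mod 31. 9⁻¹ ≡ 7 (mod 31) since 9·7 = 63 ≡ 1, so λ ≡ 2.
  x = λ² - 13 - 22 = 4 - 35 ≡ 0; y = λ·(13 - 0) - 15 ≡ 11. → (0, 11)
7G: (0, 11) + (22, 2). λ = (2 - 11)/(22 - 0) ≡ 22/22 mod 31. 22⁻¹ ≡ 24 (mod 31), so λ ≡ 1.
  x = λ² - 0 - 22 = 1 - 22 ≡ 10; y = λ·(0 - 10) - 11 ≡ 10. → (10, 10)
8G: (10, 10) + (22, 2). λ = (2 - 10)/(22 - 10) ≡ 23/12 mod 31. 12⁻¹ ≡ 13 (mod 31), so λ ≡ 20.
  x = λ² - 10 - 22 = 400 - 32 ≡ 27; y = λ·(10 - 27) - 10 ≡ 22. → (27, 22)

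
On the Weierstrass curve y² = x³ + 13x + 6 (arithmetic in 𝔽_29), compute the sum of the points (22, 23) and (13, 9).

(0, 8)

(22, 23) + (13, 9). λ = (9 - 23)/(13 - 22) ≡ 15/20 mod 29. 20⁻¹ ≡ 16 (mod 29), so λ ≡ 8.
  x = λ² - 22 - 13 = 64 - 35 ≡ 0; y = λ·(22 - 0) - 23 ≡ 8. → (0, 8)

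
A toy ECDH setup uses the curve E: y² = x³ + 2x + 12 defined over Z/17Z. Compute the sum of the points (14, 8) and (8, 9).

(4, 13)

(14, 8) + (8, 9). λ = (9 - 8)/(8 - 14) ≡ 1/11 mod 17. 11⁻¹ ≡ 14 (mod 17) since 11·14 = 154 ≡ 1, so λ ≡ 14.
  x = λ² - 14 - 8 = 196 - 22 ≡ 4; y = λ·(14 - 4) - 8 ≡ 13. → (4, 13)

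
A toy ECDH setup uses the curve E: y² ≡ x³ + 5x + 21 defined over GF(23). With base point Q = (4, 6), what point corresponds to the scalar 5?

(4, 17)

Double-and-add on 5 = (101)₂. Start with Q = (4, 6) for the leading 1-bit.
double: tangent at (4, 6): λ = (3·4² + 5)/(2·6) ≡ 7/12. 12⁻¹ ≡ 2 (mod 23), so λ ≡ 7·2 ≡ 14.
  x = λ² - 4 - 4 = 196 - 8 ≡ 4; y = λ·(4 - 4) - 6 ≡ 17. → (4, 17)
double: tangent at (4, 17): λ = (3·4² + 5)/(2·17) ≡ 7/11. 11⁻¹ ≡ 21 (mod 23), so λ ≡ 7·21 ≡ 9.
  x = λ² - 4 - 4 = 81 - 8 ≡ 4; y = λ·(4 - 4) - 17 ≡ 6. → (4, 6)
add Q: tangent at (4, 6): λ = (3·4² + 5)/(2·6) ≡ 7/12. 12⁻¹ ≡ 2 (mod 23), so λ ≡ 7·2 ≡ 14.
  x = λ² - 4 - 4 = 196 - 8 ≡ 4; y = λ·(4 - 4) - 6 ≡ 17. → (4, 17)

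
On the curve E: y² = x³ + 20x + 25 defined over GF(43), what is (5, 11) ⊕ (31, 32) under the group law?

(5, 11) + (31, 32). λ = (32 - 11)/(31 - 5) ≡ 21/26 mod 43. 26⁻¹ ≡ 5 (mod 43), so λ ≡ 19.
  x = λ² - 5 - 31 = 361 - 36 ≡ 24; y = λ·(5 - 24) - 11 ≡ 15. → (24, 15)

(24, 15)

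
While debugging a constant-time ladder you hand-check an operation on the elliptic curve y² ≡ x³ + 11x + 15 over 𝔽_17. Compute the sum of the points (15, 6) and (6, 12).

(15, 6) + (6, 12). λ = (12 - 6)/(6 - 15) ≡ 6/8 mod 17. 8⁻¹ ≡ 15 (mod 17), so λ ≡ 5.
  x = λ² - 15 - 6 = 25 - 21 ≡ 4; y = λ·(15 - 4) - 6 ≡ 15. → (4, 15)

(4, 15)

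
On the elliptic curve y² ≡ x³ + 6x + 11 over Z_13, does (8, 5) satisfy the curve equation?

yes

y² = 5² ≡ 12; x³ + 6x + 11 = 571 ≡ 12 (mod 13). 12 = 12.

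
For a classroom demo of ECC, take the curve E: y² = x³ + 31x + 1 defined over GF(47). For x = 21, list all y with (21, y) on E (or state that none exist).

none

x³ + 31x + 1 = 9913 ≡ 43 (mod 47).
43 is a non-residue mod 47; no y exists.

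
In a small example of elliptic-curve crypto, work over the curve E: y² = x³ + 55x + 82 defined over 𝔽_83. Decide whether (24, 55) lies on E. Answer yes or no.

yes

y² = 55² ≡ 37; x³ + 55x + 82 = 15226 ≡ 37 (mod 83). 37 = 37.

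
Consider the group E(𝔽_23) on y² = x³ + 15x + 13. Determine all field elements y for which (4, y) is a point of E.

none

x³ + 15x + 13 = 137 ≡ 22 (mod 23).
22 is a non-residue mod 23; no y exists.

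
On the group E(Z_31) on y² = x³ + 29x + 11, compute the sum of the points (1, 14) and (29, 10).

(20, 2)

(1, 14) + (29, 10). λ = (10 - 14)/(29 - 1) ≡ 27/28 mod 31. 28⁻¹ ≡ 10 (mod 31) since 28·10 = 280 ≡ 1, so λ ≡ 22.
  x = λ² - 1 - 29 = 484 - 30 ≡ 20; y = λ·(1 - 20) - 14 ≡ 2. → (20, 2)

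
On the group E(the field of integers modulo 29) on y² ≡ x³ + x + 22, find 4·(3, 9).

(1, 13)

Write G = (3, 9).
Double-and-add on 4 = (100)₂. Start with G = (3, 9) for the leading 1-bit.
double: tangent at (3, 9): λ = (3·3² + 1)/(2·9) ≡ 28/18. 18⁻¹ ≡ 21 (mod 29) since 18·21 = 378 ≡ 1, so λ ≡ 28·21 ≡ 8.
  x = λ² - 3 - 3 = 64 - 6 ≡ 0; y = λ·(3 - 0) - 9 ≡ 15. → (0, 15)
double: tangent at (0, 15): λ = (3·0² + 1)/(2·15) ≡ 1/1. 1⁻¹ ≡ 1 (mod 29), so λ ≡ 1·1 ≡ 1.
  x = λ² - 0 - 0 = 1 - 0 ≡ 1; y = λ·(0 - 1) - 15 ≡ 13. → (1, 13)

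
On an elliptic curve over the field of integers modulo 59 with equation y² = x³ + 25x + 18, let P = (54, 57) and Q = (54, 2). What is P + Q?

O

The two points share x = 54 and their y-coordinates satisfy 57 + 2 ≡ 0 (mod 59), so they are inverses. Their sum is O.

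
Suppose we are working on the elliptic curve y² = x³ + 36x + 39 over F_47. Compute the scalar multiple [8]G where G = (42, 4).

Double-and-add on 8 = (1000)₂. Start with G = (42, 4) for the leading 1-bit.
double: tangent at (42, 4): λ = (3·42² + 36)/(2·4) ≡ 17/8. 8⁻¹ ≡ 6 (mod 47) since 8·6 = 48 ≡ 1, so λ ≡ 17·6 ≡ 8.
  x = λ² - 42 - 42 = 64 - 84 ≡ 27; y = λ·(42 - 27) - 4 ≡ 22. → (27, 22)
double: tangent at (27, 22): λ = (3·27² + 36)/(2·22) ≡ 14/44. 44⁻¹ ≡ 31 (mod 47), so λ ≡ 14·31 ≡ 11.
  x = λ² - 27 - 27 = 121 - 54 ≡ 20; y = λ·(27 - 20) - 22 ≡ 8. → (20, 8)
double: tangent at (20, 8): λ = (3·20² + 36)/(2·8) ≡ 14/16. 16⁻¹ ≡ 3 (mod 47) since 16·3 = 48 ≡ 1, so λ ≡ 14·3 ≡ 42.
  x = λ² - 20 - 20 = 1764 - 40 ≡ 32; y = λ·(20 - 32) - 8 ≡ 5. → (32, 5)

(32, 5)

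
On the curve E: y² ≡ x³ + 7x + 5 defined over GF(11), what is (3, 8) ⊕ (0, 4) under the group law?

(0, 7)

(3, 8) + (0, 4). λ = (4 - 8)/(0 - 3) ≡ 7/8 mod 11. 8⁻¹ ≡ 7 (mod 11) since 8·7 = 56 ≡ 1, so λ ≡ 5.
  x = λ² - 3 - 0 = 25 - 3 ≡ 0; y = λ·(3 - 0) - 8 ≡ 7. → (0, 7)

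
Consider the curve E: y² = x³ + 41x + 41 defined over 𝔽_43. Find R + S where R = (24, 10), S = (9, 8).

(19, 5)

(24, 10) + (9, 8). λ = (8 - 10)/(9 - 24) ≡ 41/28 mod 43. 28⁻¹ ≡ 20 (mod 43), so λ ≡ 3.
  x = λ² - 24 - 9 = 9 - 33 ≡ 19; y = λ·(24 - 19) - 10 ≡ 5. → (19, 5)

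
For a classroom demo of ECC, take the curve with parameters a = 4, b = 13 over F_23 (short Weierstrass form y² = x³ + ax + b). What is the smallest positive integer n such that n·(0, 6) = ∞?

2P: tangent at (0, 6): λ = (3·0² + 4)/(2·6) ≡ 4/12. 12⁻¹ ≡ 2 (mod 23) since 12·2 = 24 ≡ 1, so λ ≡ 4·2 ≡ 8.
  x = λ² - 0 - 0 = 64 - 0 ≡ 18; y = λ·(0 - 18) - 6 ≡ 11. → (18, 11)
3P: (18, 11) + (0, 6). λ = (6 - 11)/(0 - 18) ≡ 18/5 mod 23. 5⁻¹ ≡ 14 (mod 23) since 5·14 = 70 ≡ 1, so λ ≡ 22.
  x = λ² - 18 - 0 = 484 - 18 ≡ 6; y = λ·(18 - 6) - 11 ≡ 0. → (6, 0)
4P: (6, 0) + (0, 6). λ = (6 - 0)/(0 - 6) ≡ 6/17 mod 23. 17⁻¹ ≡ 19 (mod 23), so λ ≡ 22.
  x = λ² - 6 - 0 = 484 - 6 ≡ 18; y = λ·(6 - 18) - 0 ≡ 12. → (18, 12)
5P: (18, 12) + (0, 6). λ = (6 - 12)/(0 - 18) ≡ 17/5 mod 23. 5⁻¹ ≡ 14 (mod 23), so λ ≡ 8.
  x = λ² - 18 - 0 = 64 - 18 ≡ 0; y = λ·(18 - 0) - 12 ≡ 17. → (0, 17)
6P: (0, 17) + (0, 6): same x and y₁ ≡ -y₂, so the sum is ∞.
6P = ∞, so the order is 6.

6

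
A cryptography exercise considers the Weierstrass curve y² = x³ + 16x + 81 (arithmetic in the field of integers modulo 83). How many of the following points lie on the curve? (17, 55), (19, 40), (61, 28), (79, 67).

3

(17, 55): 55² ≡ 37, rhs ≡ 37 → on.
(19, 40): 40² ≡ 23, rhs ≡ 23 → on.
(61, 28): 28² ≡ 37, rhs ≡ 37 → on.
(79, 67): 67² ≡ 7, rhs ≡ 36 → off.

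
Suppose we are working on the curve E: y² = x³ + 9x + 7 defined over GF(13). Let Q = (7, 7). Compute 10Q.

(6, 2)

Repeated addition: build up to 10Q.
2Q: tangent at (7, 7): λ = (3·7² + 9)/(2·7) ≡ 0/1. 1⁻¹ ≡ 1 (mod 13), so λ ≡ 0·1 ≡ 0.
  x = λ² - 7 - 7 = 0 - 14 ≡ 12; y = λ·(7 - 12) - 7 ≡ 6. → (12, 6)
3Q: (12, 6) + (7, 7). λ = (7 - 6)/(7 - 12) ≡ 1/8 mod 13. 8⁻¹ ≡ 5 (mod 13), so λ ≡ 5.
  x = λ² - 12 - 7 = 25 - 19 ≡ 6; y = λ·(12 - 6) - 6 ≡ 11. → (6, 11)
4Q: (6, 11) + (7, 7). λ = (7 - 11)/(7 - 6) ≡ 9/1 mod 13. 1⁻¹ ≡ 1 (mod 13) since 1·1 = 1 ≡ 1, so λ ≡ 9.
  x = λ² - 6 - 7 = 81 - 13 ≡ 3; y = λ·(6 - 3) - 11 ≡ 3. → (3, 3)
5Q: (3, 3) + (7, 7). λ = (7 - 3)/(7 - 3) ≡ 4/4 mod 13. 4⁻¹ ≡ 10 (mod 13), so λ ≡ 1.
  x = λ² - 3 - 7 = 1 - 10 ≡ 4; y = λ·(3 - 4) - 3 ≡ 9. → (4, 9)
6Q: (4, 9) + (7, 7). λ = (7 - 9)/(7 - 4) ≡ 11/3 mod 13. 3⁻¹ ≡ 9 (mod 13), so λ ≡ 8.
  x = λ² - 4 - 7 = 64 - 11 ≡ 1; y = λ·(4 - 1) - 9 ≡ 2. → (1, 2)
7Q: (1, 2) + (7, 7). λ = (7 - 2)/(7 - 1) ≡ 5/6 mod 13. 6⁻¹ ≡ 11 (mod 13), so λ ≡ 3.
  x = λ² - 1 - 7 = 9 - 8 ≡ 1; y = λ·(1 - 1) - 2 ≡ 11. → (1, 11)
8Q: (1, 11) + (7, 7). λ = (7 - 11)/(7 - 1) ≡ 9/6 mod 13. 6⁻¹ ≡ 11 (mod 13) since 6·11 = 66 ≡ 1, so λ ≡ 8.
  x = λ² - 1 - 7 = 64 - 8 ≡ 4; y = λ·(1 - 4) - 11 ≡ 4. → (4, 4)
9Q: (4, 4) + (7, 7). λ = (7 - 4)/(7 - 4) ≡ 3/3 mod 13. 3⁻¹ ≡ 9 (mod 13), so λ ≡ 1.
  x = λ² - 4 - 7 = 1 - 11 ≡ 3; y = λ·(4 - 3) - 4 ≡ 10. → (3, 10)
10Q: (3, 10) + (7, 7). λ = (7 - 10)/(7 - 3) ≡ 10/4 mod 13. 4⁻¹ ≡ 10 (mod 13), so λ ≡ 9.
  x = λ² - 3 - 7 = 81 - 10 ≡ 6; y = λ·(3 - 6) - 10 ≡ 2. → (6, 2)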